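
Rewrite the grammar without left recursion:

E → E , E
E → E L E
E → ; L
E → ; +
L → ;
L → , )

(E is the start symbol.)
E is directly left-recursive. The standard transformation for
  A → A α₁ | ... | A α_m | β₁ | ... | β_n
is
  A  → β₁ A' | ... | β_n A'
  A' → α₁ A' | ... | α_m A' | ε

E → ; L becomes E → ; L E'
E → ; + becomes E → ; + E'
E → E , E becomes E' → , E E'
E → E L E becomes E' → L E E'
Add E' → ε

Productions for other non-terminals are unchanged:
  L → ;
  L → , )

Resulting grammar:
E → ; L E'
E → ; + E'
E' → , E E'
E' → L E E'
E' → ε
L → ;
L → , )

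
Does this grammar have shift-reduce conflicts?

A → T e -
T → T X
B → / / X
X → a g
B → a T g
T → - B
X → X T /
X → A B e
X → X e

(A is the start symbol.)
Yes — I5: [T → T X .] vs [T → . - B]; I20: [B → / / X .] vs [T → . - B]

Augment with A' → A and build the canonical LR(0) collection (I0 = CLOSURE({[A' → . A]}), then GOTO on every symbol after a dot until no new states appear). It has 22 states:
  I0: { [A → . T e -], [A' → . A], [T → . - B], [T → . T X] }  — shift
  I1: { [B → . / / X], [B → . a T g], [T → - . B] }  — shift
  I2: { [A' → A .] }  — accept
  I3: { [A → . T e -], [A → T . e -], [T → . - B], [T → . T X], [T → T . X], [X → . A B e], [X → . X T /], [X → . X e], [X → . a g] }  — shift
  I4: { [B → . / / X], [B → . a T g], [X → A . B e] }  — shift
  I5: { [T → . - B], [T → . T X], [T → T X .], [X → X . T /], [X → X . e] }  — shift, reduce
  I6: { [X → a . g] }  — shift
  I7: { [A → T e . -] }  — shift
  I8: { [A → T e - .] }  — reduce
  I9: { [X → a g .] }  — reduce
  I10: { [A → . T e -], [T → . - B], [T → . T X], [T → T . X], [X → . A B e], [X → . X T /], [X → . X e], [X → . a g], [X → X T . /] }  — shift
  I11: { [X → X e .] }  — reduce
  I12: { [X → X T / .] }  — reduce
  I13: { [B → / . / X] }  — shift
  I14: { [X → A B . e] }  — shift
  I15: { [B → a . T g], [T → . - B], [T → . T X] }  — shift
  I16: { [A → . T e -], [B → a T . g], [T → . - B], [T → . T X], [T → T . X], [X → . A B e], [X → . X T /], [X → . X e], [X → . a g] }  — shift
  I17: { [B → a T g .] }  — reduce
  I18: { [X → A B e .] }  — reduce
  I19: { [A → . T e -], [B → / / . X], [T → . - B], [T → . T X], [X → . A B e], [X → . X T /], [X → . X e], [X → . a g] }  — shift
  I20: { [B → / / X .], [T → . - B], [T → . T X], [X → X . T /], [X → X . e] }  — shift, reduce
  I21: { [T → - B .] }  — reduce

I5 contains reduce item [T → T X .] and shift items [T → . - B], [X → X . e] — shift-reduce conflict.
I20 contains reduce item [B → / / X .] and shift items [T → . - B], [X → X . e] — shift-reduce conflict.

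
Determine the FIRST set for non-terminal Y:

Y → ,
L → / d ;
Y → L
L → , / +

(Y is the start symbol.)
To compute FIRST(Y), examine every production with Y on the left-hand side, reading each right-hand side left to right until a non-nullable symbol is reached.

FIRST sets of the other non-terminals involved (by the same procedure, iterated to a fixed point):
  FIRST(L) = { ',', '/' }

From Y → ,:
  - ',' is a terminal: add ',' and stop
From Y → L:
  - L is a non-terminal: add FIRST(L) \ {ε} = { ',', '/' }
    L is not nullable, so stop

Collecting: FIRST(Y) = { ',', '/' }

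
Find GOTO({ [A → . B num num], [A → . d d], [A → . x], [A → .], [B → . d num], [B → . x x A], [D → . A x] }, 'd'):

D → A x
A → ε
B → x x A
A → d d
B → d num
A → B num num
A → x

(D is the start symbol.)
{ [A → d . d], [B → d . num] }

GOTO(I, 'd') = CLOSURE({ [A → αX.β] : [A → α.Xβ] ∈ I, X = 'd' })

Items with dot before 'd', with the dot advanced:
  [A → . d d] → [A → d . d]
  [B → . d num] → [B → d . num]
Closure adds nothing (no advanced item has the dot before a non-terminal).

GOTO = { [A → d . d], [B → d . num] }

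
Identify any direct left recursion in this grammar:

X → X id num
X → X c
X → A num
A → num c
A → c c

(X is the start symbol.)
Direct left recursion occurs when N → N α for some non-terminal N (the right-hand side begins with the left-hand side itself).

X → X id num: LEFT RECURSIVE (starts with X)
X → X c: LEFT RECURSIVE (starts with X)
X → A num: starts with A
A → num c: starts with num
A → c c: starts with c

The grammar has direct left recursion on: X.

Answer: Yes, X is left-recursive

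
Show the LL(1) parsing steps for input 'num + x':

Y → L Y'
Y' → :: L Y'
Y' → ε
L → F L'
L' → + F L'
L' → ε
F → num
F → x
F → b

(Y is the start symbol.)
LL(1) parsing maintains a stack (initially the start symbol over $) and the input. At each step: if the stack top is a terminal, match it against the current input token; if it is a non-terminal N, replace it with the RHS of M[N, lookahead] (the unique production whose predict set contains the lookahead).

Stack is shown with the top on the left.

Stack        Input      Action
------------------------------
Y $          num + x $  output Y → L Y'
L Y' $       num + x $  output L → F L'
F L' Y' $    num + x $  output F → num
num L' Y' $  num + x $  match 'num'
L' Y' $      + x $      output L' → + F L'
+ F L' Y' $  + x $      match '+'
F L' Y' $    x $        output F → x
x L' Y' $    x $        match 'x'
L' Y' $      $          output L' → ε
Y' $         $          output Y' → ε
$            $          accept

The string is accepted.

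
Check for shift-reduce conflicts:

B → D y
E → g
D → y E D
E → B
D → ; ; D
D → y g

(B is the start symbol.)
No shift-reduce conflicts

Augment with B' → B and build the canonical LR(0) collection (I0 = CLOSURE({[B' → . B]}), then GOTO on every symbol after a dot until no new states appear). It has 12 states:
  I0: { [B → . D y], [B' → . B], [D → . ; ; D], [D → . y E D], [D → . y g] }  — shift
  I1: { [D → ; . ; D] }  — shift
  I2: { [B' → B .] }  — accept
  I3: { [B → D . y] }  — shift
  I4: { [B → . D y], [D → . ; ; D], [D → . y E D], [D → . y g], [D → y . E D], [D → y . g], [E → . B], [E → . g] }  — shift
  I5: { [E → B .] }  — reduce
  I6: { [D → . ; ; D], [D → . y E D], [D → . y g], [D → y E . D] }  — shift
  I7: { [D → y g .], [E → g .] }  — 2 reduces
  I8: { [D → y E D .] }  — reduce
  I9: { [B → D y .] }  — reduce
  I10: { [D → . ; ; D], [D → . y E D], [D → . y g], [D → ; ; . D] }  — shift
  I11: { [D → ; ; D .] }  — reduce

No state contains both a complete item and a shift item.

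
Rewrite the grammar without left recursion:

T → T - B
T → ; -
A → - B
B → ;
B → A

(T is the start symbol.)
T → ; - T'
T' → - B T'
T' → ε
A → - B
B → ;
B → A

T is directly left-recursive. The standard transformation for
  A → A α₁ | ... | A α_m | β₁ | ... | β_n
is
  A  → β₁ A' | ... | β_n A'
  A' → α₁ A' | ... | α_m A' | ε

T → ; - becomes T → ; - T'
T → T - B becomes T' → - B T'
Add T' → ε

Productions for other non-terminals are unchanged:
  A → - B
  B → ;
  B → A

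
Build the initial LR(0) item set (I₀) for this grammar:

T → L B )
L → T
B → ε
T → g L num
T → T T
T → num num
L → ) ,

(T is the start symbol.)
{ [L → . ) ,], [L → . T], [T → . L B )], [T → . T T], [T → . g L num], [T → . num num], [T' → . T] }

First, augment the grammar with T' → T
I₀ = CLOSURE({ [T' → . T] }):
  [T' → . T] has the dot before T: add [T → . L B )], [T → . g L num], [T → . T T], [T → . num num]
  [T → . L B )] has the dot before L: add [L → . T], [L → . ) ,]
No further items can be added.

I₀ = { [L → . ) ,], [L → . T], [T → . L B )], [T → . T T], [T → . g L num], [T → . num num], [T' → . T] }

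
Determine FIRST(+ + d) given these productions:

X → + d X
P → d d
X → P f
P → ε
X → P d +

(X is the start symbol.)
{ '+' }

To compute FIRST(+ + d), process the symbols left to right:
Symbol + is a terminal. Add '+' and stop.
FIRST(+ + d) = { '+' }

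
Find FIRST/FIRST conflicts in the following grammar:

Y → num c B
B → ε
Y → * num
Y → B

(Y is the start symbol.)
A FIRST/FIRST conflict occurs when two productions N → α and N → β for the same non-terminal have FIRST(α) ∩ FIRST(β) ≠ ∅ (with ε ∈ FIRST of a nullable right-hand side, so two nullable alternatives also conflict).

FIRST sets of the non-terminals at (or reachable through a nullable prefix from) the front of some alternative:
  FIRST(B) = { ε }

Productions for Y:
  Y → num c B: FIRST = { 'num' }
  Y → * num: FIRST = { '*' }
  Y → B: FIRST = { ε }
B has only one production, so no FIRST/FIRST conflict is possible there.

All alternatives of each non-terminal have pairwise disjoint FIRST sets.

Answer: No FIRST/FIRST conflicts.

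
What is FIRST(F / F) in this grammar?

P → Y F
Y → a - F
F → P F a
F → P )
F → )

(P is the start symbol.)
{ ')', 'a' }

FIRST sets of the non-terminals involved (from the grammar, by fixed-point iteration):
  FIRST(F) = { ')', 'a' }

To compute FIRST(F / F), process the symbols left to right:
Symbol F is a non-terminal. Add FIRST(F) \ {ε} = { ')', 'a' }
F is not nullable (ε ∉ FIRST(F)), so stop here.
FIRST(F / F) = { ')', 'a' }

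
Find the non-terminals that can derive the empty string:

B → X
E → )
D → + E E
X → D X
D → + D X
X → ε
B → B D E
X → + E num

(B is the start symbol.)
ε-productions: X → ε
So X is immediately nullable.
B → X: every symbol on the right is nullable, so B is nullable too.
No further non-terminal can be added: every production for the remaining non-terminals contains a terminal or a non-nullable non-terminal.
Nullable = { 'B', 'X' }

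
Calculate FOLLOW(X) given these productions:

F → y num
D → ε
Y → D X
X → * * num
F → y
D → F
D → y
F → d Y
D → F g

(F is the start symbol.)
To compute FOLLOW(X), find every occurrence of X on a right-hand side N → α X β: add FIRST(β) \ {ε}, and if β is empty or nullable also add FOLLOW(N). Iterate to a fixed point.

In Y → D X: X is at the end, add FOLLOW(Y)

The FOLLOW sets referred to above (computed the same way, to a fixed point):
  FOLLOW(Y) = { $, '*', 'g' }

Taking the union: FOLLOW(X) = { $, '*', 'g' }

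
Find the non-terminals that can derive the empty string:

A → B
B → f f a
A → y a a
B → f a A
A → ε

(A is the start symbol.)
{ 'A' }

ε-productions: A → ε
So A is immediately nullable.
No further non-terminal can be added: every production for the remaining non-terminals contains a terminal or a non-nullable non-terminal.
Nullable = { 'A' }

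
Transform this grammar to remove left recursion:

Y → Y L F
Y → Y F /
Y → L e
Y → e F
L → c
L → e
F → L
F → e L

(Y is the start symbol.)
Y is directly left-recursive. The standard transformation for
  A → A α₁ | ... | A α_m | β₁ | ... | β_n
is
  A  → β₁ A' | ... | β_n A'
  A' → α₁ A' | ... | α_m A' | ε

Y → L e becomes Y → L e Y'
Y → e F becomes Y → e F Y'
Y → Y L F becomes Y' → L F Y'
Y → Y F / becomes Y' → F / Y'
Add Y' → ε

Productions for other non-terminals are unchanged:
  L → c
  L → e
  F → L
  F → e L

Resulting grammar:
Y → L e Y'
Y → e F Y'
Y' → L F Y'
Y' → F / Y'
Y' → ε
L → c
L → e
F → L
F → e L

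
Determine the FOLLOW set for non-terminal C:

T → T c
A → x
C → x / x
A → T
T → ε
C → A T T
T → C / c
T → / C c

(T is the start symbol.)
To compute FOLLOW(C), find every occurrence of C on a right-hand side N → α C β: add FIRST(β) \ {ε}, and if β is empty or nullable also add FOLLOW(N). Iterate to a fixed point.

In T → C / c: C is followed by '/' c, add FIRST('/' c) \ {ε} = { '/' }
In T → / C c: C is followed by c, add FIRST(c) \ {ε} = { 'c' }

Taking the union: FOLLOW(C) = { '/', 'c' }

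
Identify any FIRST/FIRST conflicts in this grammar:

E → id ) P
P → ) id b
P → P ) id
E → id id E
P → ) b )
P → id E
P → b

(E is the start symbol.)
FIRST sets of the non-terminals at (or reachable through a nullable prefix from) the front of some alternative:
  FIRST(P) = { ')', 'b', 'id' }

Productions for E:
  E → id ) P: FIRST = { 'id' }
  E → id id E: FIRST = { 'id' }
Productions for P:
  P → ) id b: FIRST = { ')' }
  P → P ) id: FIRST = { ')', 'b', 'id' }
  P → ) b ): FIRST = { ')' }
  P → id E: FIRST = { 'id' }
  P → b: FIRST = { 'b' }

Conflict for E: E → id ) P and E → id id E
  Overlap: { 'id' }
Conflict for P: P → ) id b and P → P ) id
  Overlap: { ')' }
Conflict for P: P → ) id b and P → ) b )
  Overlap: { ')' }
Conflict for P: P → P ) id and P → ) b )
  Overlap: { ')' }
Conflict for P: P → P ) id and P → id E
  Overlap: { 'id' }
Conflict for P: P → P ) id and P → b
  Overlap: { 'b' }

Answer: Yes. E → id ')' P / E → id id E on { 'id' }; P → ')' id b / P → P ')' id on { ')' }; P → ')' id b / P → ')' b ')' on { ')' }; P → P ')' id / P → ')' b ')' on { ')' }; P → P ')' id / P → id E on { 'id' }; P → P ')' id / P → b on { 'b' }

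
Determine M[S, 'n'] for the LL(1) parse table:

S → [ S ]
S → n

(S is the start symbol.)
S → n

To find M[S, 'n'], we find productions for S where 'n' is in the predict set (PREDICT(N → α) = (FIRST(α) \ {ε}) ∪ (FOLLOW(N) if α ⇒* ε)).

S → [ S ]: PREDICT = { '[' }
S → n: PREDICT = { 'n' }
  'n' is in predict set, so this production goes in M[S, 'n']

M[S, 'n'] = S → n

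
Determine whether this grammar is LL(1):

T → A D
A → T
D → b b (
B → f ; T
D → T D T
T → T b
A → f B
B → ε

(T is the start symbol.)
Relevant sets:
  FIRST(A) = { 'f' }
  FIRST(T) = { 'f' }
  FOLLOW(B) = { 'b', 'f' }

For T:
  PREDICT(T → A D) = { 'f' }
  PREDICT(T → T b) = { 'f' }
For A:
  PREDICT(A → T) = { 'f' }
  PREDICT(A → f B) = { 'f' }
For D:
  PREDICT(D → b b '(') = { 'b' }
  PREDICT(D → T D T) = { 'f' }
For B:
  PREDICT(B → f ';' T) = { 'f' }
  PREDICT(B → ε) = { 'b', 'f' }

Conflict found: Predict set conflict for T: { 'f' }
The grammar is NOT LL(1).

Answer: No. Predict set conflict for T: { 'f' }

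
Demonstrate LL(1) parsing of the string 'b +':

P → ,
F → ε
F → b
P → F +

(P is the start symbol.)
Stack is shown with the top on the left.

Stack  Input  Action
--------------------
P $    b + $  output P → F +
F + $  b + $  output F → b
b + $  b + $  match 'b'
+ $    + $    match '+'
$      $      accept

The string is accepted.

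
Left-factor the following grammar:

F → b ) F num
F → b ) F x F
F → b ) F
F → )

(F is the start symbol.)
F → b ) F F'
F' → num
F' → x F
F' → ε
F → )

Left-factoring transforms A → αβ₁ | αβ₂ into A → αA' and A' → β₁ | β₂
(α is the longest common prefix among the alternatives). Repeat until
no nonterminal has two alternatives with a common prefix.

Round 1: F has alternatives sharing prefix 'b ) F'. Introduce F': F → b ) F F'
  Add: F' → num
  Add: F' → x F
  Add: F' → ε

No remaining common prefixes — done.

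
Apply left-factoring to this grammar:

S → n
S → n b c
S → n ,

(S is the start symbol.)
Left-factoring transforms A → αβ₁ | αβ₂ into A → αA' and A' → β₁ | β₂
(α is the longest common prefix among the alternatives). Repeat until
no nonterminal has two alternatives with a common prefix.

Round 1: S has alternatives sharing prefix 'n'. Introduce S': S → n S'
  Add: S' → ε
  Add: S' → b c
  Add: S' → ,

No remaining common prefixes — done.

Resulting grammar:
S → n S'
S' → ε
S' → b c
S' → ,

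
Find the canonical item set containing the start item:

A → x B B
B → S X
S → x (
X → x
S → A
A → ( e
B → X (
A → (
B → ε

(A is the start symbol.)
First, augment the grammar with A' → A
I₀ = CLOSURE({ [A' → . A] }):
  [A' → . A] has the dot before A: add [A → . x B B], [A → . ( e], [A → . (]
No further items can be added.

I₀ = { [A → . ( e], [A → . (], [A → . x B B], [A' → . A] }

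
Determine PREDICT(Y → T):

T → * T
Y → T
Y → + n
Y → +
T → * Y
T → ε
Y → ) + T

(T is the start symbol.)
PREDICT(Y → T) = (FIRST(RHS) \ {ε}) ∪ (FOLLOW(Y) if ε ∈ FIRST(RHS), i.e. RHS ⇒* ε)
FIRST(T) = { '*', ε }
FIRST(T) = { '*', ε }
ε ∈ FIRST(T) (the right-hand side is nullable), so add FOLLOW(Y) = { $ }
PREDICT(Y → T) = { $, '*' }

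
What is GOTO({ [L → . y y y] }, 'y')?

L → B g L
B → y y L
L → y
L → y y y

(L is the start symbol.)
GOTO(I, 'y') = CLOSURE({ [A → αX.β] : [A → α.Xβ] ∈ I, X = 'y' })

Items with dot before 'y', with the dot advanced:
  [L → . y y y] → [L → y . y y]
Closure adds nothing (no advanced item has the dot before a non-terminal).

GOTO = { [L → y . y y] }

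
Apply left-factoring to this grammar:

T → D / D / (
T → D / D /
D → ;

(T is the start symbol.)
Left-factoring transforms A → αβ₁ | αβ₂ into A → αA' and A' → β₁ | β₂
(α is the longest common prefix among the alternatives). Repeat until
no nonterminal has two alternatives with a common prefix.

Round 1: T has alternatives sharing prefix 'D / D /'. Introduce T': T → D / D / T'
  Add: T' → (
  Add: T' → ε

No remaining common prefixes — done.

Resulting grammar:
T → D / D / T'
T' → (
T' → ε
D → ;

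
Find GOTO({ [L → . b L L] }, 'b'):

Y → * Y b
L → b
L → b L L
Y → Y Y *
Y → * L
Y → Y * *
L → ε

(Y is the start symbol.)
{ [L → . b L L], [L → . b], [L → .], [L → b . L L] }

GOTO(I, 'b') = CLOSURE({ [A → αX.β] : [A → α.Xβ] ∈ I, X = 'b' })

Items with dot before 'b', with the dot advanced:
  [L → . b L L] → [L → b . L L]
Closure of the advanced items:
  [L → b . L L] has the dot before L: add [L → . b], [L → . b L L], [L → .]

GOTO = { [L → . b L L], [L → . b], [L → .], [L → b . L L] }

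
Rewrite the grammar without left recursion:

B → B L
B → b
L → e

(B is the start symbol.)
B → b B'
B' → L B'
B' → ε
L → e

B is directly left-recursive. The standard transformation for
  A → A α₁ | ... | A α_m | β₁ | ... | β_n
is
  A  → β₁ A' | ... | β_n A'
  A' → α₁ A' | ... | α_m A' | ε

B → b becomes B → b B'
B → B L becomes B' → L B'
Add B' → ε

Productions for other non-terminals are unchanged:
  L → e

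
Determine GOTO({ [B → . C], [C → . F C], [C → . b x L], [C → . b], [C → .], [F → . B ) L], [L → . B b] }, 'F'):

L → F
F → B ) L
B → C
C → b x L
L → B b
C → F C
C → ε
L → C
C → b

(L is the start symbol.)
GOTO(I, 'F') = CLOSURE({ [A → αX.β] : [A → α.Xβ] ∈ I, X = 'F' })

Items with dot before 'F', with the dot advanced:
  [C → . F C] → [C → F . C]
Closure of the advanced items:
  [C → F . C] has the dot before C: add [C → . b x L], [C → . F C], [C → .], [C → . b]
  [C → . F C] has the dot before F: add [F → . B ) L]
  [F → . B ) L] has the dot before B: add [B → . C]

GOTO = { [B → . C], [C → . F C], [C → . b x L], [C → . b], [C → .], [C → F . C], [F → . B ) L] }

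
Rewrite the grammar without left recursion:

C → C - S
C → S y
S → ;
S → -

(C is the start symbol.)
C is directly left-recursive. The standard transformation for
  A → A α₁ | ... | A α_m | β₁ | ... | β_n
is
  A  → β₁ A' | ... | β_n A'
  A' → α₁ A' | ... | α_m A' | ε

C → S y becomes C → S y C'
C → C - S becomes C' → - S C'
Add C' → ε

Productions for other non-terminals are unchanged:
  S → ;
  S → -

Resulting grammar:
C → S y C'
C' → - S C'
C' → ε
S → ;
S → -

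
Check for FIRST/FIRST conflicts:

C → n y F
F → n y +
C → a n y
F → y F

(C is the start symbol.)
No FIRST/FIRST conflicts.

Productions for C:
  C → n y F: FIRST = { 'n' }
  C → a n y: FIRST = { 'a' }
Productions for F:
  F → n y +: FIRST = { 'n' }
  F → y F: FIRST = { 'y' }

All alternatives of each non-terminal have pairwise disjoint FIRST sets.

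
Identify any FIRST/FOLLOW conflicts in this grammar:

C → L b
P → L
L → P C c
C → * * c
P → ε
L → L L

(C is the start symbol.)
A FIRST/FOLLOW conflict occurs when a non-terminal N has a nullable alternative N → β (β ⇒* ε) and another alternative N → α with FIRST(α) ∩ FOLLOW(N) ≠ ∅: on such a lookahead the parser cannot decide between expanding α and letting N vanish via β.

Nullable non-terminals: P.
FIRST sets used below: FIRST(L) = { '*' }

P: nullable alternative(s) P → ε; FOLLOW(P) = { '*' }
  P → L: FIRST \ {ε} = { '*' } — overlaps FOLLOW(P) on { '*' }: CONFLICT
  P → ε: FIRST \ {ε} = { } — this is the only nullable alternative, skip

C, L have no nullable alternative, so no FIRST/FOLLOW check is needed there.

So the grammar has 1 FIRST/FOLLOW conflict (marked CONFLICT above).

Answer: Yes. P → L with FOLLOW(P) on { '*' }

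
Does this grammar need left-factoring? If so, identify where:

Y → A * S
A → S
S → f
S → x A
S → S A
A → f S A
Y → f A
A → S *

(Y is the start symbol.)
Left-factoring is needed when two productions for the same non-terminal
share a common prefix on the right-hand side.

Productions for Y:
  Y → A * S
  Y → f A
Productions for A:
  A → S
  A → f S A
  A → S *
Productions for S:
  S → f
  S → x A
  S → S A

Found common prefix 'S' in productions for A

Answer: Yes, A has productions with common prefix 'S'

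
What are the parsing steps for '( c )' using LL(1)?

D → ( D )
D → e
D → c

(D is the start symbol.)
LL(1) parsing maintains a stack (initially the start symbol over $) and the input. At each step: if the stack top is a terminal, match it against the current input token; if it is a non-terminal N, replace it with the RHS of M[N, lookahead] (the unique production whose predict set contains the lookahead).

Stack is shown with the top on the left.

Stack    Input    Action
------------------------
D $      ( c ) $  output D → ( D )
( D ) $  ( c ) $  match '('
D ) $    c ) $    output D → c
c ) $    c ) $    match 'c'
) $      ) $      match ')'
$        $        accept

The string is accepted.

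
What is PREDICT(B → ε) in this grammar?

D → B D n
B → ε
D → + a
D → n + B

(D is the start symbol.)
PREDICT(B → ε) = (FIRST(RHS) \ {ε}) ∪ (FOLLOW(B) if ε ∈ FIRST(RHS), i.e. RHS ⇒* ε)
The right-hand side is ε (FIRST(ε) = { ε }), so the predict set is FOLLOW(B) = { $, '+', 'n' }
PREDICT(B → ε) = { $, '+', 'n' }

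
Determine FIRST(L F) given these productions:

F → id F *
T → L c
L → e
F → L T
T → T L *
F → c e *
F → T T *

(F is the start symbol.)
{ 'e' }

FIRST sets of the non-terminals involved (from the grammar, by fixed-point iteration):
  FIRST(L) = { 'e' }

To compute FIRST(L F), process the symbols left to right:
Symbol L is a non-terminal. Add FIRST(L) \ {ε} = { 'e' }
L is not nullable (ε ∉ FIRST(L)), so stop here.
FIRST(L F) = { 'e' }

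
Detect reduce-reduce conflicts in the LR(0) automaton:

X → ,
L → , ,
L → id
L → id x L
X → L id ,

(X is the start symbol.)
Augment with X' → X and build the canonical LR(0) collection (I0 = CLOSURE({[X' → . X]}), then GOTO on every symbol after a dot until no new states appear). It has 11 states:
  I0: { [L → . , ,], [L → . id x L], [L → . id], [X → . ,], [X → . L id ,], [X' → . X] }  — shift
  I1: { [L → , . ,], [X → , .] }  — shift, reduce
  I2: { [X → L . id ,] }  — shift
  I3: { [X' → X .] }  — accept
  I4: { [L → id . x L], [L → id .] }  — shift, reduce
  I5: { [L → . , ,], [L → . id x L], [L → . id], [L → id x . L] }  — shift
  I6: { [L → , . ,] }  — shift
  I7: { [L → id x L .] }  — reduce
  I8: { [L → , , .] }  — reduce
  I9: { [X → L id . ,] }  — shift
  I10: { [X → L id , .] }  — reduce

No state contains more than one complete item.

Answer: No reduce-reduce conflicts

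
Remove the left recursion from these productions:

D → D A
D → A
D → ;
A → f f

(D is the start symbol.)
D is directly left-recursive. The standard transformation for
  A → A α₁ | ... | A α_m | β₁ | ... | β_n
is
  A  → β₁ A' | ... | β_n A'
  A' → α₁ A' | ... | α_m A' | ε

D → A becomes D → A D'
D → ; becomes D → ; D'
D → D A becomes D' → A D'
Add D' → ε

Productions for other non-terminals are unchanged:
  A → f f

Resulting grammar:
D → A D'
D → ; D'
D' → A D'
D' → ε
A → f f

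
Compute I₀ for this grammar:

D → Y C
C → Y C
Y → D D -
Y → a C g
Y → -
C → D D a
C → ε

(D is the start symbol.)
{ [D → . Y C], [D' → . D], [Y → . -], [Y → . D D -], [Y → . a C g] }

First, augment the grammar with D' → D
I₀ = CLOSURE({ [D' → . D] }):
  [D' → . D] has the dot before D: add [D → . Y C]
  [D → . Y C] has the dot before Y: add [Y → . D D -], [Y → . a C g], [Y → . -]
No further items can be added.

I₀ = { [D → . Y C], [D' → . D], [Y → . -], [Y → . D D -], [Y → . a C g] }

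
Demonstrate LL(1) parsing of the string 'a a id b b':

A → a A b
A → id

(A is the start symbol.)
Stack is shown with the top on the left.

Stack      Input         Action
-------------------------------
A $        a a id b b $  output A → a A b
a A b $    a a id b b $  match 'a'
A b $      a id b b $    output A → a A b
a A b b $  a id b b $    match 'a'
A b b $    id b b $      output A → id
id b b $   id b b $      match 'id'
b b $      b b $         match 'b'
b $        b $           match 'b'
$          $             accept

The string is accepted.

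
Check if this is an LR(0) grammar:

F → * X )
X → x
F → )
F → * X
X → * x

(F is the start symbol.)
A grammar is LR(0) if no state in the canonical LR(0) collection has:
  - both a shift item (dot before a terminal) and a complete item (shift-reduce conflict), or
  - two or more complete items (reduce-reduce conflict; the accept item [F' → F .] counts as a complete item here).

Augment with F' → F and build the canonical LR(0) collection (I0 = CLOSURE({[F' → . F]}), then GOTO on every symbol after a dot until no new states appear). It has 9 states:
  I0: { [F → . )], [F → . * X )], [F → . * X], [F' → . F] }  — shift
  I1: { [F → ) .] }  — reduce
  I2: { [F → * . X )], [F → * . X], [X → . * x], [X → . x] }  — shift
  I3: { [F' → F .] }  — accept
  I4: { [X → * . x] }  — shift
  I5: { [F → * X . )], [F → * X .] }  — shift, reduce
  I6: { [X → x .] }  — reduce
  I7: { [F → * X ) .] }  — reduce
  I8: { [X → * x .] }  — reduce

Conflict in state I5:
  Shift-reduce conflict between [F → * X .] and [F → * X . )]
So the grammar is NOT LR(0).

Answer: No. Shift-reduce conflict between [F → * X .] and [F → * X . )]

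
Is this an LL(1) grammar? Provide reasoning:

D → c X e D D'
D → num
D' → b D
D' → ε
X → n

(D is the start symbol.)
No. Predict set conflict for D': { 'b' }

Relevant sets:
  FOLLOW(D') = { $, 'b' }

For D:
  PREDICT(D → c X e D D') = { 'c' }
  PREDICT(D → num) = { 'num' }
For D':
  PREDICT(D' → b D) = { 'b' }
  PREDICT(D' → ε) = { $, 'b' }
X has a single production, so nothing to check there.

Conflict found: Predict set conflict for D': { 'b' }
The grammar is NOT LL(1).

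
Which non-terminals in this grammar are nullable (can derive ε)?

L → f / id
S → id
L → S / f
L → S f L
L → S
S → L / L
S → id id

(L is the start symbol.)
A non-terminal is nullable if it can derive ε (the empty string): either it has an ε-production, or it has a production whose right-hand side consists entirely of nullable non-terminals.

There are no ε-productions, so no non-terminal can derive ε.
No non-terminals are nullable.

Answer: None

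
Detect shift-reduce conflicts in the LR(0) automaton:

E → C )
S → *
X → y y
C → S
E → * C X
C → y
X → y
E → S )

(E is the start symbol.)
Yes — I1: [S → * .] vs [C → . y]; I4: [C → S .] vs [E → S . )]; I12: [X → y .] vs [X → y . y]

A shift-reduce conflict occurs when an LR(0) state has both:
  - a complete (reduce) item [A → α .] (dot at the end), and
  - a shift item [B → β . c γ] (dot before a terminal).

Augment with E' → E and build the canonical LR(0) collection (I0 = CLOSURE({[E' → . E]}), then GOTO on every symbol after a dot until no new states appear). It has 14 states:
  I0: { [C → . S], [C → . y], [E → . * C X], [E → . C )], [E → . S )], [E' → . E], [S → . *] }  — shift
  I1: { [C → . S], [C → . y], [E → * . C X], [S → * .], [S → . *] }  — shift, reduce
  I2: { [E → C . )] }  — shift
  I3: { [E' → E .] }  — accept
  I4: { [C → S .], [E → S . )] }  — shift, reduce
  I5: { [C → y .] }  — reduce
  I6: { [E → S ) .] }  — reduce
  I7: { [E → C ) .] }  — reduce
  I8: { [S → * .] }  — reduce
  I9: { [E → * C . X], [X → . y y], [X → . y] }  — shift
  I10: { [C → S .] }  — reduce
  I11: { [E → * C X .] }  — reduce
  I12: { [X → y . y], [X → y .] }  — shift, reduce
  I13: { [X → y y .] }  — reduce

I1 contains reduce item [S → * .] and shift items [C → . y], [S → . *] — shift-reduce conflict.
I4 contains reduce item [C → S .] and shift item [E → S . )] — shift-reduce conflict.
I12 contains reduce item [X → y .] and shift item [X → y . y] — shift-reduce conflict.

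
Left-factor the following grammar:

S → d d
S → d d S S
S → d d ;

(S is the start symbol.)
Left-factoring transforms A → αβ₁ | αβ₂ into A → αA' and A' → β₁ | β₂
(α is the longest common prefix among the alternatives). Repeat until
no nonterminal has two alternatives with a common prefix.

Round 1: S has alternatives sharing prefix 'd d'. Introduce S': S → d d S'
  Add: S' → ε
  Add: S' → S S
  Add: S' → ;

No remaining common prefixes — done.

Resulting grammar:
S → d d S'
S' → ε
S' → S S
S' → ;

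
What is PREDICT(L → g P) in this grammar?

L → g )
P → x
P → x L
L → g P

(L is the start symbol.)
PREDICT(L → g P) = (FIRST(RHS) \ {ε}) ∪ (FOLLOW(L) if ε ∈ FIRST(RHS), i.e. RHS ⇒* ε)
FIRST(g P) = { 'g' }
ε ∉ FIRST(g P), so FOLLOW(L) is not added.
PREDICT(L → g P) = { 'g' }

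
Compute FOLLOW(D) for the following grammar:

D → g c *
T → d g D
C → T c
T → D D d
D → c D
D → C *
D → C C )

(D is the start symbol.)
{ $, 'c', 'd', 'g' }

D is the start symbol, so $ ∈ FOLLOW(D).
In T → d g D: D is at the end, add FOLLOW(T)
In T → D D d: D is followed by D d, add FIRST(D d) \ {ε} = { 'c', 'd', 'g' }
In T → D D d: D is followed by d, add FIRST(d) \ {ε} = { 'd' }
In D → c D: D is at the end; this adds FOLLOW(D) to itself — nothing new

The FOLLOW sets referred to above (computed the same way, to a fixed point):
  FOLLOW(T) = { 'c' }

Taking the union: FOLLOW(D) = { $, 'c', 'd', 'g' }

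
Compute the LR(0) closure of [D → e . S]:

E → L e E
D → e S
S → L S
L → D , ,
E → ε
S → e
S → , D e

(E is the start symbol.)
To compute CLOSURE, for each item [A → α.Bβ] where B is a non-terminal, add [B → .γ] for all productions B → γ; repeat for the newly added items until nothing changes.

Start with: [D → e . S]
  [D → e . S] has the dot before S: add [S → . L S], [S → . e], [S → . , D e]
  [S → . L S] has the dot before L: add [L → . D , ,]
  [L → . D , ,] has the dot before D: add [D → . e S]
No further items can be added.

CLOSURE = { [D → . e S], [D → e . S], [L → . D , ,], [S → . , D e], [S → . L S], [S → . e] }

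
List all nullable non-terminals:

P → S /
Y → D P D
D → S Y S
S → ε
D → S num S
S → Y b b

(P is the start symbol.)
{ 'S' }

A non-terminal is nullable if it can derive ε (the empty string): either it has an ε-production, or it has a production whose right-hand side consists entirely of nullable non-terminals.

ε-productions: S → ε
So S is immediately nullable.
No further non-terminal can be added: every production for the remaining non-terminals contains a terminal or a non-nullable non-terminal.
Nullable = { 'S' }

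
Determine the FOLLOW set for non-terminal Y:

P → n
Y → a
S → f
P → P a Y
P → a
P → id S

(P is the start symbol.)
To compute FOLLOW(Y), find every occurrence of Y on a right-hand side N → α Y β: add FIRST(β) \ {ε}, and if β is empty or nullable also add FOLLOW(N). Iterate to a fixed point.

In P → P a Y: Y is at the end, add FOLLOW(P)

The FOLLOW sets referred to above (computed the same way, to a fixed point):
  FOLLOW(P) = { $, 'a' }

Taking the union: FOLLOW(Y) = { $, 'a' }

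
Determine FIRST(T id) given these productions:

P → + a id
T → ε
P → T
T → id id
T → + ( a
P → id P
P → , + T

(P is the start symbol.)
{ '+', 'id' }

FIRST sets of the non-terminals involved (from the grammar, by fixed-point iteration):
  FIRST(T) = { '+', 'id', ε }

To compute FIRST(T id), process the symbols left to right:
Symbol T is a non-terminal. Add FIRST(T) \ {ε} = { '+', 'id' }
T is nullable (ε ∈ FIRST(T)), continue to the next symbol.
Symbol id is a terminal. Add 'id' and stop.
FIRST(T id) = { '+', 'id' }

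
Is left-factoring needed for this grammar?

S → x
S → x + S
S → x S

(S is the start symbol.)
Yes, S has productions with common prefix 'x'

Left-factoring is needed when two productions for the same non-terminal
share a common prefix on the right-hand side.

Productions for S:
  S → x
  S → x + S
  S → x S

Found common prefix 'x' in productions for S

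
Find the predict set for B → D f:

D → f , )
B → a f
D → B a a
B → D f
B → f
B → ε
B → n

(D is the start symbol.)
PREDICT(B → D f) = (FIRST(RHS) \ {ε}) ∪ (FOLLOW(B) if ε ∈ FIRST(RHS), i.e. RHS ⇒* ε)
FIRST(D) = { 'a', 'f', 'n' }
FIRST(D f) = { 'a', 'f', 'n' }
ε ∉ FIRST(D f), so FOLLOW(B) is not added.
PREDICT(B → D f) = { 'a', 'f', 'n' }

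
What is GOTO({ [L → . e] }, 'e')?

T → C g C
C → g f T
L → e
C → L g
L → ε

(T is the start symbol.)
GOTO(I, 'e') = CLOSURE({ [A → αX.β] : [A → α.Xβ] ∈ I, X = 'e' })

Items with dot before 'e', with the dot advanced:
  [L → . e] → [L → e .]
Closure adds nothing (no advanced item has the dot before a non-terminal).

GOTO = { [L → e .] }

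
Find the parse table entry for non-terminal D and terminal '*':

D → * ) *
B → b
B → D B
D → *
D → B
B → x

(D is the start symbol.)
D → * ) *, D → *, D → B

To find M[D, '*'], we find productions for D where '*' is in the predict set (PREDICT(N → α) = (FIRST(α) \ {ε}) ∪ (FOLLOW(N) if α ⇒* ε)).

Relevant sets:
  FIRST(B) = { '*', 'b', 'x' }

D → * ) *: PREDICT = { '*' }
  '*' is in predict set, so this production goes in M[D, '*']
D → *: PREDICT = { '*' }
  '*' is in predict set, so this production goes in M[D, '*']
D → B: PREDICT = { '*', 'b', 'x' }
  '*' is in predict set, so this production goes in M[D, '*']

M[D, '*'] = D → * ) *, D → *, D → B  (a multiply-defined cell — the grammar is not LL(1))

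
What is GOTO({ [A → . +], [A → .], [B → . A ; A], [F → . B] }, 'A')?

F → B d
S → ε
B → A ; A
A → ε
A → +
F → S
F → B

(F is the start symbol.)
GOTO(I, 'A') = CLOSURE({ [A → αX.β] : [A → α.Xβ] ∈ I, X = 'A' })

Items with dot before 'A', with the dot advanced:
  [B → . A ; A] → [B → A . ; A]
Closure adds nothing (no advanced item has the dot before a non-terminal).

GOTO = { [B → A . ; A] }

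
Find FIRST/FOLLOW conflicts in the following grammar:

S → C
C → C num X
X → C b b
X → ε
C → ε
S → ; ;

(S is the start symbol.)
Nullable non-terminals: C, S, X.
FIRST sets used below: FIRST(C) = { 'num', ε }

C: nullable alternative(s) C → ε; FOLLOW(C) = { $, 'b', 'num' }
  C → C num X: FIRST \ {ε} = { 'num' } — overlaps FOLLOW(C) on { 'num' }: CONFLICT
  C → ε: FIRST \ {ε} = { } — this is the only nullable alternative, skip

S: nullable alternative(s) S → C; FOLLOW(S) = { $ }
  S → C: FIRST \ {ε} = { 'num' } — this is the only nullable alternative, skip
  S → ; ;: FIRST \ {ε} = { ';' } — disjoint from FOLLOW(S)

X: nullable alternative(s) X → ε; FOLLOW(X) = { $, 'b', 'num' }
  X → C b b: FIRST \ {ε} = { 'b', 'num' } — overlaps FOLLOW(X) on { 'b', 'num' }: CONFLICT
  X → ε: FIRST \ {ε} = { } — this is the only nullable alternative, skip

So the grammar has 2 FIRST/FOLLOW conflicts (marked CONFLICT above).

Answer: Yes. C → C num X with FOLLOW(C) on { 'num' }; X → C b b with FOLLOW(X) on { 'b', 'num' }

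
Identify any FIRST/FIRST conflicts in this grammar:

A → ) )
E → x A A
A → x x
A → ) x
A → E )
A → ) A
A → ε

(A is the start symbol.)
A FIRST/FIRST conflict occurs when two productions N → α and N → β for the same non-terminal have FIRST(α) ∩ FIRST(β) ≠ ∅ (with ε ∈ FIRST of a nullable right-hand side, so two nullable alternatives also conflict).

FIRST sets of the non-terminals at (or reachable through a nullable prefix from) the front of some alternative:
  FIRST(E) = { 'x' }

Productions for A:
  A → ) ): FIRST = { ')' }
  A → x x: FIRST = { 'x' }
  A → ) x: FIRST = { ')' }
  A → E ): FIRST = { 'x' }
  A → ) A: FIRST = { ')' }
  A → ε: FIRST = { ε }
E has only one production, so no FIRST/FIRST conflict is possible there.

Conflict for A: A → ) ) and A → ) x
  Overlap: { ')' }
Conflict for A: A → ) ) and A → ) A
  Overlap: { ')' }
Conflict for A: A → x x and A → E )
  Overlap: { 'x' }
Conflict for A: A → ) x and A → ) A
  Overlap: { ')' }

Answer: Yes. A → ')' ')' / A → ')' x on { ')' }; A → ')' ')' / A → ')' A on { ')' }; A → x x / A → E ')' on { 'x' }; A → ')' x / A → ')' A on { ')' }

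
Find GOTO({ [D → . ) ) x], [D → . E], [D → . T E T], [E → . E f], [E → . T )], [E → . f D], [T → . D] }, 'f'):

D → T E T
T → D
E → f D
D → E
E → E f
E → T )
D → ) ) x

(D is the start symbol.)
GOTO(I, 'f') = CLOSURE({ [A → αX.β] : [A → α.Xβ] ∈ I, X = 'f' })

Items with dot before 'f', with the dot advanced:
  [E → . f D] → [E → f . D]
Closure of the advanced items:
  [E → f . D] has the dot before D: add [D → . T E T], [D → . E], [D → . ) ) x]
  [D → . T E T] has the dot before T: add [T → . D]
  [D → . E] has the dot before E: add [E → . f D], [E → . E f], [E → . T )]

GOTO = { [D → . ) ) x], [D → . E], [D → . T E T], [E → . E f], [E → . T )], [E → . f D], [E → f . D], [T → . D] }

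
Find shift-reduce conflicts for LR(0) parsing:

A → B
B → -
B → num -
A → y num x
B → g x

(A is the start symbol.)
Augment with A' → A and build the canonical LR(0) collection (I0 = CLOSURE({[A' → . A]}), then GOTO on every symbol after a dot until no new states appear). It has 11 states:
  I0: { [A → . B], [A → . y num x], [A' → . A], [B → . -], [B → . g x], [B → . num -] }  — shift
  I1: { [B → - .] }  — reduce
  I2: { [A' → A .] }  — accept
  I3: { [A → B .] }  — reduce
  I4: { [B → g . x] }  — shift
  I5: { [B → num . -] }  — shift
  I6: { [A → y . num x] }  — shift
  I7: { [A → y num . x] }  — shift
  I8: { [A → y num x .] }  — reduce
  I9: { [B → num - .] }  — reduce
  I10: { [B → g x .] }  — reduce

No state contains both a complete item and a shift item.

Answer: No shift-reduce conflicts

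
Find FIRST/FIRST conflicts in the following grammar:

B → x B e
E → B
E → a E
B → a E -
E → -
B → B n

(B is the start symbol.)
Yes. B → x B e / B → B n on { 'x' }; B → a E '-' / B → B n on { 'a' }; E → B / E → a E on { 'a' }

FIRST sets of the non-terminals at (or reachable through a nullable prefix from) the front of some alternative:
  FIRST(B) = { 'a', 'x' }

Productions for B:
  B → x B e: FIRST = { 'x' }
  B → a E -: FIRST = { 'a' }
  B → B n: FIRST = { 'a', 'x' }
Productions for E:
  E → B: FIRST = { 'a', 'x' }
  E → a E: FIRST = { 'a' }
  E → -: FIRST = { '-' }

Conflict for B: B → x B e and B → B n
  Overlap: { 'x' }
Conflict for B: B → a E - and B → B n
  Overlap: { 'a' }
Conflict for E: E → B and E → a E
  Overlap: { 'a' }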